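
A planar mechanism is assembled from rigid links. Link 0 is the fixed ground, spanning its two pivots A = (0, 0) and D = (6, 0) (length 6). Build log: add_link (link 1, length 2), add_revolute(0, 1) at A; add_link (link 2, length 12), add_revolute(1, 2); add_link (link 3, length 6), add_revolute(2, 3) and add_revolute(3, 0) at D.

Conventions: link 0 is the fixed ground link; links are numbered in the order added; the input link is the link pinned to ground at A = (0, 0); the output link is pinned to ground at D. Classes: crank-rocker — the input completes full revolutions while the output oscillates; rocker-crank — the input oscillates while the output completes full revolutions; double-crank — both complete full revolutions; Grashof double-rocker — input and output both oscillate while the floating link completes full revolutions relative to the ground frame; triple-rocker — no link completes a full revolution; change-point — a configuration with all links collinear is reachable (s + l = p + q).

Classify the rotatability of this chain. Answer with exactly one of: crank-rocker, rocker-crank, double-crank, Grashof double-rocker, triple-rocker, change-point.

lengths: ground=6, input=2, coupler=12, output=6
sorted: s=2 (shortest), l=12 (longest), p+q=12
s + l = 14 vs p + q = 12
s + l > p + q → non-Grashof → no link fully rotates → triple-rocker

triple-rocker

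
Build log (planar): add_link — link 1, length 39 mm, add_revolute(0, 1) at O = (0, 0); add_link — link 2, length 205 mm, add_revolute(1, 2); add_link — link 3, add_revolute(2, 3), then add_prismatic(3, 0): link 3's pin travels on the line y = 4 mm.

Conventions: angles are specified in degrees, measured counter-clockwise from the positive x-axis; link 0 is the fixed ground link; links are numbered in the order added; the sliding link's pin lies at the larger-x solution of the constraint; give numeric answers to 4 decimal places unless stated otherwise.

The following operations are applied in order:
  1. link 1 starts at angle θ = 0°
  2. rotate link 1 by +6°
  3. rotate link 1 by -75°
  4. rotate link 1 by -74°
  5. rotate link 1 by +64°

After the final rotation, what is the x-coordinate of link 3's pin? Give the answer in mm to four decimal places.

geometry: r = 39 mm, L = 205 mm, e = 4 mm; θ starts at 0°
rotate link 1 by +6°: θ ← 0° +6° = 6°
rotate link 1 by -75°: θ ← 6° -75° = -69°
rotate link 1 by -74°: θ ← -69° -74° = -143°
rotate link 1 by +64°: θ ← -143° +64° = -79°
crank pin P = (r cos θ, r sin θ) = (7.441551, -38.283460)
h = r sin θ − e = -38.283460 − 4 = -42.283460
x = r cos θ + √(L² − h²) = 7.441551 + 200.591897 = 208.033447

208.0334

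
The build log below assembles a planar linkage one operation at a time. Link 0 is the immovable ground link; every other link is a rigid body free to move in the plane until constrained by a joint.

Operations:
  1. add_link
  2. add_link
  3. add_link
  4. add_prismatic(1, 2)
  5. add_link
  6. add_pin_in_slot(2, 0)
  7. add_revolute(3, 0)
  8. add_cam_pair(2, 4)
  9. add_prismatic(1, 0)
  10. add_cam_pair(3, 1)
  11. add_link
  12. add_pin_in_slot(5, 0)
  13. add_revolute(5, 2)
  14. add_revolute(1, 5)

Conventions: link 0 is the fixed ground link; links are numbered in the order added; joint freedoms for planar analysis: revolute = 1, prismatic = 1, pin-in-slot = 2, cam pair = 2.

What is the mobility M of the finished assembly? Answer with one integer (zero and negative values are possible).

(L,J1,J2)=(1,0,0); link0 fixed
link1: (2,0,0)
link2: (3,0,0)
link3: (4,0,0)
P 1-2 [J1]: (4,1,0)
link4: (5,1,0)
PS 2-0 [J2]: (5,1,1)
R 3-0 [J1]: (5,2,1)
C 2-4 [J2]: (5,2,2)
P 1-0 [J1]: (5,3,2)
C 3-1 [J2]: (5,3,3)
link5: (6,3,3)
PS 5-0 [J2]: (6,3,4)
R 5-2 [J1]: (6,4,4)
R 1-5 [J1]: (6,5,4)
Grübler: 3·5 − 2·5 − 4 = 1

M = 1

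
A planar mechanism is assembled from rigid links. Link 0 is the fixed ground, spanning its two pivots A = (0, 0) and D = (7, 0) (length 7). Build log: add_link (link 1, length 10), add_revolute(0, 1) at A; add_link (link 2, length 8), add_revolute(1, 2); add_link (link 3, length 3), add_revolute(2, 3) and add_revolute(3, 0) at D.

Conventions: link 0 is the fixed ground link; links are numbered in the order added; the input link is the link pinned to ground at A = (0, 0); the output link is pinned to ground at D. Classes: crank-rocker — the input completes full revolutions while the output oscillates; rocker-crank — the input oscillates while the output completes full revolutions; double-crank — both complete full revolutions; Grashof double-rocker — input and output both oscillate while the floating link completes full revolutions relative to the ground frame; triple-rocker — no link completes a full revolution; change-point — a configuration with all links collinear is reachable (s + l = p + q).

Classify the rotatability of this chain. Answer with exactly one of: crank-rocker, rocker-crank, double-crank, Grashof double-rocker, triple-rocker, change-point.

lengths: ground=7, input=10, coupler=8, output=3
sorted: s=3 (shortest), l=10 (longest), p+q=15
s + l = 13 vs p + q = 15
s + l < p + q (Grashof) with shortest = output link → rocker-crank

rocker-crank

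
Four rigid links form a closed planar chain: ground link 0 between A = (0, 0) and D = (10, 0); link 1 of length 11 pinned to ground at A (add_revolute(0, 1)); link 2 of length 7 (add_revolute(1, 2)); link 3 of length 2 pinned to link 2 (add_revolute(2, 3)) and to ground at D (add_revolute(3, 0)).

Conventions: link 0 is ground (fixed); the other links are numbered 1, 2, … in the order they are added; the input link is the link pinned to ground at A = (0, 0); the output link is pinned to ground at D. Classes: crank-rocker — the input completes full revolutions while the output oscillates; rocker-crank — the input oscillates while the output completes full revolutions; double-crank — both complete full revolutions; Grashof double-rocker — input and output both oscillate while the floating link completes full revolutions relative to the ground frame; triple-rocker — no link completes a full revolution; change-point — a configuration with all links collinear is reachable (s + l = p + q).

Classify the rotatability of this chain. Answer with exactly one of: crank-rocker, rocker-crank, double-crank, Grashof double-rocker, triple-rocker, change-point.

lengths: ground=10, input=11, coupler=7, output=2
sorted: s=2 (shortest), l=11 (longest), p+q=17
s + l = 13 vs p + q = 17
s + l < p + q (Grashof) with shortest = output link → rocker-crank

rocker-crank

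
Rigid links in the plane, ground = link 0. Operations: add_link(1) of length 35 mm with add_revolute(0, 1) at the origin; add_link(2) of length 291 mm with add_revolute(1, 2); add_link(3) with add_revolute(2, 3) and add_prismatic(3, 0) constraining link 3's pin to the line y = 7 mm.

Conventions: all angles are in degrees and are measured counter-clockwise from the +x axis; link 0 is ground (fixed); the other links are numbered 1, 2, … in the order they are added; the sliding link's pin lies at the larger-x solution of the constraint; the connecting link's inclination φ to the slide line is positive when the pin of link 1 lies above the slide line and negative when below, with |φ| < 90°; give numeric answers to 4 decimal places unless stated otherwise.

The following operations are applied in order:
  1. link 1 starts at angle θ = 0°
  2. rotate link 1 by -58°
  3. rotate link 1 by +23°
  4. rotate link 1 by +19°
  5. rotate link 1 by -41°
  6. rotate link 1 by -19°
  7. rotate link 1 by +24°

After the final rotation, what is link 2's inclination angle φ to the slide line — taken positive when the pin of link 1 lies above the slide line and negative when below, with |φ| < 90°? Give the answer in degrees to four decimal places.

geometry: r = 35 mm, L = 291 mm, e = 7 mm; θ starts at 0°
rotate link 1 by -58°: θ ← 0° -58° = -58°
rotate link 1 by +23°: θ ← -58° +23° = -35°
rotate link 1 by +19°: θ ← -35° +19° = -16°
rotate link 1 by -41°: θ ← -16° -41° = -57°
rotate link 1 by -19°: θ ← -57° -19° = -76°
rotate link 1 by +24°: θ ← -76° +24° = -52°
h = r sin θ − e = -27.580376 − 7 = -34.580376
sin φ = h / L = -34.580376 / 291 = -0.11883291
φ = arcsin(-0.11883291) = -6.824751°

-6.8248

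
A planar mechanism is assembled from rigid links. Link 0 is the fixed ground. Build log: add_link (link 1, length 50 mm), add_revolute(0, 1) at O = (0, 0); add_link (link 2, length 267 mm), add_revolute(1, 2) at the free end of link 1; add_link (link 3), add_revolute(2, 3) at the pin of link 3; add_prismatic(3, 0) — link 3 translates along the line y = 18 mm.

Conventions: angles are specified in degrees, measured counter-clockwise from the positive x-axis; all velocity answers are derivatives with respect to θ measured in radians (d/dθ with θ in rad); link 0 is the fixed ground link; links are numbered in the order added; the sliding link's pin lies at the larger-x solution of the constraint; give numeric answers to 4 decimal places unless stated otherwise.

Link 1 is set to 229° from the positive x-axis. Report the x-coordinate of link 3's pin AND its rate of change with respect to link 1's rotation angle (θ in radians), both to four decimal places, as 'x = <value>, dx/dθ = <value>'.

geometry: r = 50 mm, L = 267 mm, e = 18 mm
crank pin P = (r cos θ, r sin θ) = (-32.802951, -37.735479)
h = r sin θ − e = -37.735479 − 18 = -55.735479
x = r cos θ + √(L² − h²) = -32.802951 + 261.117897 = 228.314946
dx/dθ = −r sin θ − h·r cos θ/√(L² − h²) (θ in radians; h = -55.735479) = 30.733706

x = 228.3149, dx/dθ = 30.7337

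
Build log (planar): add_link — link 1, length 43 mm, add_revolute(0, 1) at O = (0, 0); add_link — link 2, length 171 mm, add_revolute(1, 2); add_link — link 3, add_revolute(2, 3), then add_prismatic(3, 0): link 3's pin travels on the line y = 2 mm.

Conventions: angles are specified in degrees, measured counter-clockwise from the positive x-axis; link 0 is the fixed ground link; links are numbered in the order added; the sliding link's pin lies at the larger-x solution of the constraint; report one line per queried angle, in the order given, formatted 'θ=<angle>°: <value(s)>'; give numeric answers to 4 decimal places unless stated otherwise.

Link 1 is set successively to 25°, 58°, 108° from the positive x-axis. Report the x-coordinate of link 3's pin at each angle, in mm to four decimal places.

geometry: r = 43 mm, L = 171 mm, e = 2 mm
θ=25°: crank pin P = (r cos θ, r sin θ) = (38.971235, 18.172585)
θ=25°: h = r sin θ − e = 18.172585 − 2 = 16.172585
θ=25°: x = r cos θ + √(L² − h²) = 38.971235 + 170.233509 = 209.204744
θ=58°: crank pin P = (r cos θ, r sin θ) = (22.786528, 36.466068)
θ=58°: h = r sin θ − e = 36.466068 − 2 = 34.466068
θ=58°: x = r cos θ + √(L² − h²) = 22.786528 + 167.490567 = 190.277096
θ=108°: crank pin P = (r cos θ, r sin θ) = (-13.287731, 40.895430)
θ=108°: h = r sin θ − e = 40.895430 − 2 = 38.895430
θ=108°: x = r cos θ + √(L² − h²) = -13.287731 + 166.517703 = 153.229973

θ=25°: 209.2047
θ=58°: 190.2771
θ=108°: 153.2300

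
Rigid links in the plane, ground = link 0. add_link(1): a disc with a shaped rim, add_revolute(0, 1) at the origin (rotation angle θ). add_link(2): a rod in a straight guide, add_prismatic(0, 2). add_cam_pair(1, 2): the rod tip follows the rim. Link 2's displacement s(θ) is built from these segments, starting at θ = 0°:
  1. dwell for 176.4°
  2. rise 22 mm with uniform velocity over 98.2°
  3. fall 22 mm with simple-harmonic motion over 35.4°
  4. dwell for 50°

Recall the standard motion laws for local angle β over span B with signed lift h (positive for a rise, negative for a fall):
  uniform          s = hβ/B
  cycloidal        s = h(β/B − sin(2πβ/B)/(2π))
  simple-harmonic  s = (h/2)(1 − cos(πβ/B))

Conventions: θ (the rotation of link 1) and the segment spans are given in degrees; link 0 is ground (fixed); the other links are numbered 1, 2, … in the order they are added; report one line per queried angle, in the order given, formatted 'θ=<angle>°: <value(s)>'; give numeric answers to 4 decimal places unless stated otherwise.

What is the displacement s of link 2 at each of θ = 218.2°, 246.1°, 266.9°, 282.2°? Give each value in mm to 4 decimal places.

segment 1 (0° to 176.4°, dwell): s unchanged at 0.0000
θ = 218.2° falls in segment 2 (176.4° to 274.6°, uniform, h = 22): β = 218.2 − 176.4 = 41.8°, B = 98.2°; Δs = 22·41.8/98.2 = 9.3646; s = 0.0000 + 9.3646 = 9.3646
θ = 246.1° falls in segment 2 (176.4° to 274.6°, uniform, h = 22): β = 246.1 − 176.4 = 69.7°, B = 98.2°; Δs = 22·69.7/98.2 = 15.6151; s = 0.0000 + 15.6151 = 15.6151
θ = 266.9° falls in segment 2 (176.4° to 274.6°, uniform, h = 22): β = 266.9 − 176.4 = 90.5°, B = 98.2°; Δs = 22·90.5/98.2 = 20.2749; s = 0.0000 + 20.2749 = 20.2749
segment 2 (176.4° to 274.6°, uniform, h = 22) is passed completely: s = 0.0000 + (22) = 22.0000
θ = 282.2° falls in segment 3 (274.6° to 310°, simple-harmonic, h = -22): β = 282.2 − 274.6 = 7.6°, B = 35.4°; Δs = -22/2·(1 − cos(π·0.2147)) = -2.4086; s = 22.0000 − 2.4086 = 19.5914

θ=218.2°: 9.3646
θ=246.1°: 15.6151
θ=266.9°: 20.2749
θ=282.2°: 19.5914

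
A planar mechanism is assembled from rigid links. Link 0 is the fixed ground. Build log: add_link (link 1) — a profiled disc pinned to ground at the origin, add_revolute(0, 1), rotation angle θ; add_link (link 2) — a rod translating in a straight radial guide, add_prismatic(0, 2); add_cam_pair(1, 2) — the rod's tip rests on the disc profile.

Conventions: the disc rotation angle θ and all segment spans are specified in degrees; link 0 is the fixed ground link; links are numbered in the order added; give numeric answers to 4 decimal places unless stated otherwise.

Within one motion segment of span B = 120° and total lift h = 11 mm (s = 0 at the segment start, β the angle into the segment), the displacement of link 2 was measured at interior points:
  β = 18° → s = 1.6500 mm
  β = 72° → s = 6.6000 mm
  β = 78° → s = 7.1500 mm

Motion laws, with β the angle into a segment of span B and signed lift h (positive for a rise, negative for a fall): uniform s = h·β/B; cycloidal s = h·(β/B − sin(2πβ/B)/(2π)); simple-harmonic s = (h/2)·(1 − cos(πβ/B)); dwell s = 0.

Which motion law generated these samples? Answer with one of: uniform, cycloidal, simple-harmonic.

candidates at β/B = r: uniform s = h·r (linear in β); cycloidal s = h·(r − sin(2πr)/(2π)); simple-harmonic s = (h/2)(1 − cos(πr))
β=18°: printed 1.6500 | uniform 1.6500, cycloidal 0.2337, simple-harmonic 0.5995
β=72°: printed 6.6000 | uniform 6.6000, cycloidal 7.6290, simple-harmonic 7.1996
β=78°: printed 7.1500 | uniform 7.1500, cycloidal 8.5663, simple-harmonic 7.9969
only one law matches every sample → uniform

uniform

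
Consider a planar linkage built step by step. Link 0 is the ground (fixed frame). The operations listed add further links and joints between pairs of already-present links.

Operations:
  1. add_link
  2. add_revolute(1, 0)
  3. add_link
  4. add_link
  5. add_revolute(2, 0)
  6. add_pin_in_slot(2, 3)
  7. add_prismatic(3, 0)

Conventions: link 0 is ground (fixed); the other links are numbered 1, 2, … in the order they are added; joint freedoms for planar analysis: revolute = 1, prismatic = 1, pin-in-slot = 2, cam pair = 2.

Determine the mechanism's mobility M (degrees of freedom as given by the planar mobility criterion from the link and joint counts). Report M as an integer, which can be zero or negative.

ground; <1,0,0>
#1 <2,0,0>
R:1↔0 J1 <2,1,0>
#2 <3,1,0>
#3 <4,1,0>
R:2↔0 J1 <4,2,0>
PS:2↔3 J2 <4,2,1>
P:3↔0 J1 <4,3,1>
3×3 − 2×3 − 1×1 = 2

M = 2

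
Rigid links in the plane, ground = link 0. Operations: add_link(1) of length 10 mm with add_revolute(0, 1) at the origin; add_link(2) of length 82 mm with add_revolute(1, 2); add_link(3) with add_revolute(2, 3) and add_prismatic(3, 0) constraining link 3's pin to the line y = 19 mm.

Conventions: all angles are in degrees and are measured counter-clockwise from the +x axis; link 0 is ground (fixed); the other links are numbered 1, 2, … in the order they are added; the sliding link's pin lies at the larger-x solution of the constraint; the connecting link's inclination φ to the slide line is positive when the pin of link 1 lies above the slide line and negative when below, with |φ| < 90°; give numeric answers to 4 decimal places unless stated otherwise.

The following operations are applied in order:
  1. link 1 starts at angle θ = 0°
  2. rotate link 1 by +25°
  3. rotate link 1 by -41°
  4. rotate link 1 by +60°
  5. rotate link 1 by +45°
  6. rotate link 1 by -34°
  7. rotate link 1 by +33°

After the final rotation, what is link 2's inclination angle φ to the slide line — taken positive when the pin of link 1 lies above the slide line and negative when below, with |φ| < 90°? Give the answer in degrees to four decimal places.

geometry: r = 10 mm, L = 82 mm, e = 19 mm; θ starts at 0°
rotate link 1 by +25°: θ ← 0° +25° = 25°
rotate link 1 by -41°: θ ← 25° -41° = -16°
rotate link 1 by +60°: θ ← -16° +60° = 44°
rotate link 1 by +45°: θ ← 44° +45° = 89°
rotate link 1 by -34°: θ ← 89° -34° = 55°
rotate link 1 by +33°: θ ← 55° +33° = 88°
h = r sin θ − e = 9.993908 − 19 = -9.006092
sin φ = h / L = -9.006092 / 82 = -0.10983039
φ = arcsin(-0.10983039) = -6.305538°

-6.3055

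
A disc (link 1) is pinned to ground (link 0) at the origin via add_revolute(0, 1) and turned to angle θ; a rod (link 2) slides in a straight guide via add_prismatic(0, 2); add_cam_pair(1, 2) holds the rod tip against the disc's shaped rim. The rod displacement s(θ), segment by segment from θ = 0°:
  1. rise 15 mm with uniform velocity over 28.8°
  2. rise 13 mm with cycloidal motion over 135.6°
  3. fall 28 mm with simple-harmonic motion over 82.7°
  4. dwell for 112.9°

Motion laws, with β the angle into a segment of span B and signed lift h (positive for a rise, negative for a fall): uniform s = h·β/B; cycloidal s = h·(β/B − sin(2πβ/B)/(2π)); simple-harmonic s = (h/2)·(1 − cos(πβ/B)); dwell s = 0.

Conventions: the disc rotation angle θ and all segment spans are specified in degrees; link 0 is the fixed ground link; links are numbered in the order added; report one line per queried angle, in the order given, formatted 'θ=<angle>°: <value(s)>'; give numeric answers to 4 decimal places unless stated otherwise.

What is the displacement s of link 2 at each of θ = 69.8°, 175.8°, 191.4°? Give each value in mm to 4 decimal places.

segment 1 (0° to 28.8°, uniform, h = 15) is passed completely: s = 0.0000 + (15) = 15.0000
θ = 69.8° falls in segment 2 (28.8° to 164.4°, cycloidal, h = 13): β = 69.8 − 28.8 = 41°, B = 135.6°; Δs = 13·(0.3024 − sin(2π·0.3024)/(2π)) = 1.9726; s = 15.0000 + 1.9726 = 16.9726
segment 2 (28.8° to 164.4°, cycloidal, h = 13) is passed completely: s = 15.0000 + (13) = 28.0000
θ = 175.8° falls in segment 3 (164.4° to 247.1°, simple-harmonic, h = -28): β = 175.8 − 164.4 = 11.4°, B = 82.7°; Δs = -28/2·(1 − cos(π·0.1378)) = -1.2924; s = 28.0000 − 1.2924 = 26.7076
θ = 191.4° falls in segment 3 (164.4° to 247.1°, simple-harmonic, h = -28): β = 191.4 − 164.4 = 27°, B = 82.7°; Δs = -28/2·(1 − cos(π·0.3265)) = -6.7406; s = 28.0000 − 6.7406 = 21.2594

θ=69.8°: 16.9726
θ=175.8°: 26.7076
θ=191.4°: 21.2594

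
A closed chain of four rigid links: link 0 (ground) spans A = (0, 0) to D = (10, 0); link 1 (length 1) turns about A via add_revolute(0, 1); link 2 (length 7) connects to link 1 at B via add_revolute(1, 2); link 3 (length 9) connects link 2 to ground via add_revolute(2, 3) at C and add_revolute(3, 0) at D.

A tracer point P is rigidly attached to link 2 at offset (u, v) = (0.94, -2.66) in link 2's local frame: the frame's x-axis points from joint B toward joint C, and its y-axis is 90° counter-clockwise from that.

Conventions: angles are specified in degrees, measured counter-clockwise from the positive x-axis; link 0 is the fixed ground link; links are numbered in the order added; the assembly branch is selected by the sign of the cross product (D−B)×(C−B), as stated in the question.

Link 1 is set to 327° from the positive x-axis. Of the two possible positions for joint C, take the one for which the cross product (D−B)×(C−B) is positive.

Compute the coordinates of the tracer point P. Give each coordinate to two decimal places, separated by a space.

A=(0,0), D=(10.00,0)
B = A + 1.00·(cos327°, sin327°) = (0.8387, -0.5446)
|BD| = 9.1775
circle(B,7.00) ∩ circle(D,9.00): a=2.8454, h=6.3956
  candidates: C₊=(3.2995,6.0086) cross=58.696; C₋=(4.0586,-6.7601) cross=-58.696
  branch + wants cross > 0 → take C=(3.2995,6.0086) (cross=58.696)
ex = (C−B)/|BC| = (0.3515,0.9362); ey = (-0.9362,0.3515)
P = B + 0.94·ex + -2.66·ey = (3.6593,-0.5997)

3.66 -0.60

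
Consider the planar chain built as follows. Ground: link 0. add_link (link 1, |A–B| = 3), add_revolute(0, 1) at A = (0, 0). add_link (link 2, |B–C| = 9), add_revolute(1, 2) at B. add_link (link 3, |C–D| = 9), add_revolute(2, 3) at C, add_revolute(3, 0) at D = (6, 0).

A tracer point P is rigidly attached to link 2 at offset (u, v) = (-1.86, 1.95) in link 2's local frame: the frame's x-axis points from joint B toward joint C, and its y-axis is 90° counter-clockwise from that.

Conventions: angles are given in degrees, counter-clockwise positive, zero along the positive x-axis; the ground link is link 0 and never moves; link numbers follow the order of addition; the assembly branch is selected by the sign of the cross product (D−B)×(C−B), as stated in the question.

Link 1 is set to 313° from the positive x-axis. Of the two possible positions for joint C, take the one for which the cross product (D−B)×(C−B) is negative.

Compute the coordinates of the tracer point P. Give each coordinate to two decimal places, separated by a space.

A=(0,0), D=(6.00,0)
B = A + 3.00·(cos313°, sin313°) = (2.0460, -2.1941)
|BD| = 4.5220
circle(B,9.00) ∩ circle(D,9.00): a=2.2610, h=8.7114
  candidates: C₊=(-0.2038,6.5202) cross=39.392; C₋=(8.2498,-8.7143) cross=-39.392
  branch - wants cross < 0 → take C=(8.2498,-8.7143) (cross=-39.392)
ex = (C−B)/|BC| = (0.6893,-0.7245); ey = (0.7245,0.6893)
P = B + -1.86·ex + 1.95·ey = (2.1766,0.4976)

2.18 0.50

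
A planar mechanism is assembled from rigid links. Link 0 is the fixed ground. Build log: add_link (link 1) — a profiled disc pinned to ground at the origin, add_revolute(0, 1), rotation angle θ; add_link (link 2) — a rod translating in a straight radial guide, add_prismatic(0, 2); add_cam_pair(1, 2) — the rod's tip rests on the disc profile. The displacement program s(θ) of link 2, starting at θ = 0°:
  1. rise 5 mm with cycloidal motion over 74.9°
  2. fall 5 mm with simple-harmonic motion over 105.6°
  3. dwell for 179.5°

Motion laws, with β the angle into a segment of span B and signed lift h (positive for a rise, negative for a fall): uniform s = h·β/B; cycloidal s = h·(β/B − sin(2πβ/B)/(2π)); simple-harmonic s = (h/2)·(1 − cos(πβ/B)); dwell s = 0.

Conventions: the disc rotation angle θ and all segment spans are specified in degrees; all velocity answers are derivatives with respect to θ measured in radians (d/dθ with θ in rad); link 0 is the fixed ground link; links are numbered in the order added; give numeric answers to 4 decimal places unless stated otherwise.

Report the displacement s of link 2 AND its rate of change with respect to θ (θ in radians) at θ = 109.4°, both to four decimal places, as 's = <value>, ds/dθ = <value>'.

seg 1 [0°–74.9°] cycloidal, h=5: full span → s += 5 → s = 5.0000
seg 2 [74.9°–180.5°] simple-harmonic, h=-5: θ=109.4° here. β=34.5, B=105.6. -5/2·(1 − cos(π·0.3267)) = -1.2052 → s = 3.7948
velocity in seg [74.9°–180.5°] (simple-harmonic), θ in radians: β = 34.5° = 0.6021 rad, B = 105.6° = 1.8431 rad; ds/dθ = (πh/(2B)) sin(πβ/B) = (π·(-5)/(2·1.8431)) sin(π·0.3267) = -3.645281 mm/rad

s = 3.7948, ds/dθ = -3.6453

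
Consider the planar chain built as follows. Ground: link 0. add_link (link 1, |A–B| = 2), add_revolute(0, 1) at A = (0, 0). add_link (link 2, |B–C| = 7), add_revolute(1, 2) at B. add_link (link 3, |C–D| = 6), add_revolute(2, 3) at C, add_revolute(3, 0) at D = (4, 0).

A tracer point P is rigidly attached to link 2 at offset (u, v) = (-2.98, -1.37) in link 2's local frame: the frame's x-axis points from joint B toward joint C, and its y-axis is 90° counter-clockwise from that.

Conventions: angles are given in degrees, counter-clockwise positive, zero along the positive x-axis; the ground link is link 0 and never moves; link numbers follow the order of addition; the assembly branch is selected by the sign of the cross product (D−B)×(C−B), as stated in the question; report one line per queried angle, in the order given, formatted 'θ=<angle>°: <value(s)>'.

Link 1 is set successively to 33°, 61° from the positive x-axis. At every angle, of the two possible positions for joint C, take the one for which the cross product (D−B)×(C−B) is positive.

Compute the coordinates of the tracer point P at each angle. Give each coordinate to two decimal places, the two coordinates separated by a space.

A=(0,0), D=(4.00,0)
θ=33°: B = A + 2.00·(cos33°, sin33°) = (1.6773, 1.0893)
θ=33°: |BD| = 2.5654
θ=33°: circle(B,7.00) ∩ circle(D,6.00): a=3.8164, h=5.8681
θ=33°:   candidates: C₊=(7.6243,4.7817) cross=15.054; C₋=(2.6410,-5.8441) cross=-15.054
θ=33°:   branch + wants cross > 0 → take C=(7.6243,4.7817) (cross=15.054)
θ=33°: ex = (C−B)/|BC| = (0.8496,0.5275); ey = (-0.5275,0.8496)
θ=33°: P = B + -2.98·ex + -1.37·ey = (-0.1317,-1.6465)
θ=61°: B = A + 2.00·(cos61°, sin61°) = (0.9696, 1.7492)
θ=61°: |BD| = 3.4990
θ=61°: circle(B,7.00) ∩ circle(D,6.00): a=3.6072, h=5.9990
θ=61°:   candidates: C₊=(7.0927,5.1415) cross=20.991; C₋=(1.0946,-5.2496) cross=-20.991
θ=61°:   branch + wants cross > 0 → take C=(7.0927,5.1415) (cross=20.991)
θ=61°: ex = (C−B)/|BC| = (0.8747,0.4846); ey = (-0.4846,0.8747)
θ=61°: P = B + -2.98·ex + -1.37·ey = (-0.9732,-0.8933)

θ=33°: -0.13 -1.65
θ=61°: -0.97 -0.89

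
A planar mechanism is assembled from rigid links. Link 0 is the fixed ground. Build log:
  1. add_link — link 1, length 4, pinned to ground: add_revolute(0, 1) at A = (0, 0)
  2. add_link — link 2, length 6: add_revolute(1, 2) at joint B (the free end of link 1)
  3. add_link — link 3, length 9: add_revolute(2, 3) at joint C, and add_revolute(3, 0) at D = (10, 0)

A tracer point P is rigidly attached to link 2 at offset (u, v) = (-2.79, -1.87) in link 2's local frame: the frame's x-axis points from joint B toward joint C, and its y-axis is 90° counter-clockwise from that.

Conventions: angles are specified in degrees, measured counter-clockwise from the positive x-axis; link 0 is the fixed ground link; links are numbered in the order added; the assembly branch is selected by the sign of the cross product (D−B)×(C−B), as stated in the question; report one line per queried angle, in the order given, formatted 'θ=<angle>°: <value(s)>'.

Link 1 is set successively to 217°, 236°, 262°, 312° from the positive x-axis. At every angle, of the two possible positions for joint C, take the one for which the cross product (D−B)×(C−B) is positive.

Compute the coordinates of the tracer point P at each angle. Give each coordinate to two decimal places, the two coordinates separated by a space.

A=(0,0), D=(10.00,0)
θ=217°: B = A + 4.00·(cos217°, sin217°) = (-3.1945, -2.4073)
θ=217°: |BD| = 13.4123
θ=217°: circle(B,6.00) ∩ circle(D,9.00): a=5.0286, h=3.2731
θ=217°:   candidates: C₊=(1.1650,1.7152) cross=43.900; C₋=(2.3399,-4.7247) cross=-43.900
θ=217°:   branch + wants cross > 0 → take C=(1.1650,1.7152) (cross=43.900)
θ=217°: ex = (C−B)/|BC| = (0.7266,0.6871); ey = (-0.6871,0.7266)
θ=217°: P = B + -2.79·ex + -1.87·ey = (-3.9369,-5.6829)
θ=236°: B = A + 4.00·(cos236°, sin236°) = (-2.2368, -3.3162)
θ=236°: |BD| = 12.6781
θ=236°: circle(B,6.00) ∩ circle(D,9.00): a=4.5644, h=3.8944
θ=236°:   candidates: C₊=(1.1500,1.6366) cross=49.374; C₋=(3.1873,-5.8811) cross=-49.374
θ=236°:   branch + wants cross > 0 → take C=(1.1500,1.6366) (cross=49.374)
θ=236°: ex = (C−B)/|BC| = (0.5645,0.8255); ey = (-0.8255,0.5645)
θ=236°: P = B + -2.79·ex + -1.87·ey = (-2.2680,-6.6747)
θ=262°: B = A + 4.00·(cos262°, sin262°) = (-0.5567, -3.9611)
θ=262°: |BD| = 11.2754
θ=262°: circle(B,6.00) ∩ circle(D,9.00): a=3.6422, h=4.7681
θ=262°:   candidates: C₊=(1.1783,1.7826) cross=53.762; C₋=(4.5284,-7.1457) cross=-53.762
θ=262°:   branch + wants cross > 0 → take C=(1.1783,1.7826) (cross=53.762)
θ=262°: ex = (C−B)/|BC| = (0.2892,0.9573); ey = (-0.9573,0.2892)
θ=262°: P = B + -2.79·ex + -1.87·ey = (0.4266,-7.1726)
θ=312°: B = A + 4.00·(cos312°, sin312°) = (2.6765, -2.9726)
θ=312°: |BD| = 7.9038
θ=312°: circle(B,6.00) ∩ circle(D,9.00): a=1.1051, h=5.8973
θ=312°:   candidates: C₊=(1.4826,2.9074) cross=46.611; C₋=(5.9185,-8.0213) cross=-46.611
θ=312°:   branch + wants cross > 0 → take C=(1.4826,2.9074) (cross=46.611)
θ=312°: ex = (C−B)/|BC| = (-0.1990,0.9800); ey = (-0.9800,-0.1990)
θ=312°: P = B + -2.79·ex + -1.87·ey = (5.0643,-5.3347)

θ=217°: -3.94 -5.68
θ=236°: -2.27 -6.67
θ=262°: 0.43 -7.17
θ=312°: 5.06 -5.33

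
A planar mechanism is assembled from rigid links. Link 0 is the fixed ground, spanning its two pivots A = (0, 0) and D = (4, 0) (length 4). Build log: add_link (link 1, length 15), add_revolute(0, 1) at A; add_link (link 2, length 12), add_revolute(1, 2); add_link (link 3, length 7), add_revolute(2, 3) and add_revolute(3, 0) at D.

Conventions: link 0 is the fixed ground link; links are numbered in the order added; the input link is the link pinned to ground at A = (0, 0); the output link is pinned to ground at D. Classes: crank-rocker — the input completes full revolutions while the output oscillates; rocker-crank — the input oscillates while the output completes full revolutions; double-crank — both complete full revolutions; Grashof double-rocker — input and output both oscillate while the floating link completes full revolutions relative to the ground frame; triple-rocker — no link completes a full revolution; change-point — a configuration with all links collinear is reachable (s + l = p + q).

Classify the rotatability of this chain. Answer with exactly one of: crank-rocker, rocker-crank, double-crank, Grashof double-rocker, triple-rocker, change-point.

lengths: ground=4, input=15, coupler=12, output=7
sorted: s=4 (shortest), l=15 (longest), p+q=19
s + l = 19 vs p + q = 19
s + l = p + q → change-point (collinear configuration reachable)

change-point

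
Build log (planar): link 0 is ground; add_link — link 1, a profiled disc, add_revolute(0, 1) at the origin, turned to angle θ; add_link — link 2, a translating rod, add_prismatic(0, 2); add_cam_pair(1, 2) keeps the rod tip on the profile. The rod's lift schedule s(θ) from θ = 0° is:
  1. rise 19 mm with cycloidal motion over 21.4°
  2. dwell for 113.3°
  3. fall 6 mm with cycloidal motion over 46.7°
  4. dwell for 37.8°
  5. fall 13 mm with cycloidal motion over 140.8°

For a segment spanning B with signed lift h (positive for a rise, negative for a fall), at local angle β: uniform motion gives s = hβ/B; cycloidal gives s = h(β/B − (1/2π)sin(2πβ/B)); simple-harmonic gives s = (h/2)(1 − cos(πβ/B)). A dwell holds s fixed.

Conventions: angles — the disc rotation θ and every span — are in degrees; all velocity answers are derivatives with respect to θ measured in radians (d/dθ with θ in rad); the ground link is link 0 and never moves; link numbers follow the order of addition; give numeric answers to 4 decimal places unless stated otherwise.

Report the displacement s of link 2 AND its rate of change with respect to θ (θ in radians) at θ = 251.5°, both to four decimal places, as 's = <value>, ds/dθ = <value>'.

seg 1 [0°–21.4°] cycloidal, h=19: full span → s += 19 → s = 19.0000
seg 2 [21.4°–134.7°] dwell: s stays 19.0000
seg 3 [134.7°–181.4°] cycloidal, h=-6: full span → s += -6 → s = 13.0000
seg 4 [181.4°–219.2°] dwell: s stays 13.0000
seg 5 [219.2°–360°] cycloidal, h=-13: θ=251.5° here. β=32.3, B=140.8. -13·(0.2294 − sin(2π·0.2294)/(2π)) = -0.9305 → s = 12.0695
velocity in seg [219.2°–360°] (cycloidal), θ in radians: β = 32.3° = 0.5637 rad, B = 140.8° = 2.4574 rad; ds/dθ = (h/B)(1 − cos(2πβ/B)) = ((-13)/2.4574)(1 − cos(2π·0.2294)) = -4.607400 mm/rad

s = 12.0695, ds/dθ = -4.6074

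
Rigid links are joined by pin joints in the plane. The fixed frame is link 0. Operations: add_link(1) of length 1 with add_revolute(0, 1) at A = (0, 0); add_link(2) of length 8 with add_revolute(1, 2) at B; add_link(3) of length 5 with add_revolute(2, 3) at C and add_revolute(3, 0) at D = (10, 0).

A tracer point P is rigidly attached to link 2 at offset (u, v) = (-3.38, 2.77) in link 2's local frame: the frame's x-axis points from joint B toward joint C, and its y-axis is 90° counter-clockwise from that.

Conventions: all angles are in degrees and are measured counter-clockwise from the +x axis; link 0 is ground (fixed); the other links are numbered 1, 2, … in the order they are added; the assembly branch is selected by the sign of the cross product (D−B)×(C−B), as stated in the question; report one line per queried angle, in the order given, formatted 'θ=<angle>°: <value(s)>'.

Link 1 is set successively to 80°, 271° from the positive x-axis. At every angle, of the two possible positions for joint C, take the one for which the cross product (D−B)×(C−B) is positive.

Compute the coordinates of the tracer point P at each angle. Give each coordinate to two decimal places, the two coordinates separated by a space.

A=(0,0), D=(10.00,0)
θ=80°: B = A + 1.00·(cos80°, sin80°) = (0.1736, 0.9848)
θ=80°: |BD| = 9.8756
θ=80°: circle(B,8.00) ∩ circle(D,5.00): a=6.9124, h=4.0273
θ=80°:   candidates: C₊=(7.4532,4.3027) cross=39.772; C₋=(6.6499,-3.7118) cross=-39.772
θ=80°:   branch + wants cross > 0 → take C=(7.4532,4.3027) (cross=39.772)
θ=80°: ex = (C−B)/|BC| = (0.9099,0.4147); ey = (-0.4147,0.9099)
θ=80°: P = B + -3.38·ex + 2.77·ey = (-4.0508,2.1035)
θ=271°: B = A + 1.00·(cos271°, sin271°) = (0.0175, -0.9998)
θ=271°: |BD| = 10.0325
θ=271°: circle(B,8.00) ∩ circle(D,5.00): a=6.9599, h=3.9445
θ=271°:   candidates: C₊=(6.5496,3.6187) cross=39.574; C₋=(7.3358,-4.2311) cross=-39.574
θ=271°:   branch + wants cross > 0 → take C=(6.5496,3.6187) (cross=39.574)
θ=271°: ex = (C−B)/|BC| = (0.8165,0.5773); ey = (-0.5773,0.8165)
θ=271°: P = B + -3.38·ex + 2.77·ey = (-4.3416,-0.6894)

θ=80°: -4.05 2.10
θ=271°: -4.34 -0.69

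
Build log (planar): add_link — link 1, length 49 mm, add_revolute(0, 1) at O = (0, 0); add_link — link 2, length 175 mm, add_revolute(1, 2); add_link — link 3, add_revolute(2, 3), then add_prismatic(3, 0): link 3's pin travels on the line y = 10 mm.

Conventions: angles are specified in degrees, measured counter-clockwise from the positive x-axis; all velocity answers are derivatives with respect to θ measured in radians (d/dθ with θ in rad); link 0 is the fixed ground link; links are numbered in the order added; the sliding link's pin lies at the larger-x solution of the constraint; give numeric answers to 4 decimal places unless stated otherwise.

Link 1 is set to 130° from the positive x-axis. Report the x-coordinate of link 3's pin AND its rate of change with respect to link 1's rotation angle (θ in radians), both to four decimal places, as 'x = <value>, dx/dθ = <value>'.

geometry: r = 49 mm, L = 175 mm, e = 10 mm
crank pin P = (r cos θ, r sin θ) = (-31.496593, 37.536178)
h = r sin θ − e = 37.536178 − 10 = 27.536178
x = r cos θ + √(L² − h²) = -31.496593 + 172.820019 = 141.323426
dx/dθ = −r sin θ − h·r cos θ/√(L² − h²) (θ in radians; h = 27.536178) = -32.517686

x = 141.3234, dx/dθ = -32.5177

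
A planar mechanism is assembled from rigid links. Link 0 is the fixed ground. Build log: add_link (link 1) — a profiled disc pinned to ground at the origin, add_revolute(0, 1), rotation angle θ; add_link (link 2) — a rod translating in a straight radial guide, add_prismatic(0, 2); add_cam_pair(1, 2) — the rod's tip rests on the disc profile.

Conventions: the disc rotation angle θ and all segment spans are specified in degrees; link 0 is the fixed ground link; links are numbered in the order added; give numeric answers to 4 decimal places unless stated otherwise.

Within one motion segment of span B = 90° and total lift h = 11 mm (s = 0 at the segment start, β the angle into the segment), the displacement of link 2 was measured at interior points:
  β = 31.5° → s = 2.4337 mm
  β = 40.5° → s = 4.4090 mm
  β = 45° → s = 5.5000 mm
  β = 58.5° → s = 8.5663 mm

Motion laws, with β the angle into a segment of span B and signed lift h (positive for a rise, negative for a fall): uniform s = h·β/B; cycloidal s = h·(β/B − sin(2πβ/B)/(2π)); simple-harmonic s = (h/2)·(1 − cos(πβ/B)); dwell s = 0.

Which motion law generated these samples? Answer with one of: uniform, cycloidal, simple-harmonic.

candidates at β/B = r: uniform s = h·r (linear in β); cycloidal s = h·(r − sin(2πr)/(2π)); simple-harmonic s = (h/2)(1 − cos(πr))
β=31.5°: printed 2.4337 | uniform 3.8500, cycloidal 2.4337, simple-harmonic 3.0031
β=40.5°: printed 4.4090 | uniform 4.9500, cycloidal 4.4090, simple-harmonic 4.6396
β=45°: printed 5.5000 | uniform 5.5000, cycloidal 5.5000, simple-harmonic 5.5000
β=58.5°: printed 8.5663 | uniform 7.1500, cycloidal 8.5663, simple-harmonic 7.9969
only one law matches every sample → cycloidal

cycloidal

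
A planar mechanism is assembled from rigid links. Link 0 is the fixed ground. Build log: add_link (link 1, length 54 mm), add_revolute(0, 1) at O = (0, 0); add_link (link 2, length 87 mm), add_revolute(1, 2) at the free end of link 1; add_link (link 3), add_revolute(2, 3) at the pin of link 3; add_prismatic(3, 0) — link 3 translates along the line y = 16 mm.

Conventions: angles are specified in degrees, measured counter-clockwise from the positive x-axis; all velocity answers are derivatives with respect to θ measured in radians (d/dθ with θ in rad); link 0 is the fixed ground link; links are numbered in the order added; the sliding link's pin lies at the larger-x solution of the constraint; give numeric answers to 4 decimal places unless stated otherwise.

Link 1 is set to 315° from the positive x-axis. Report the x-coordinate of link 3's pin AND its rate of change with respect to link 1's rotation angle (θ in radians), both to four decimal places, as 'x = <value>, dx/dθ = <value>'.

geometry: r = 54 mm, L = 87 mm, e = 16 mm
crank pin P = (r cos θ, r sin θ) = (38.183766, -38.183766)
h = r sin θ − e = -38.183766 − 16 = -54.183766
x = r cos θ + √(L² − h²) = 38.183766 + 68.067022 = 106.250788
dx/dθ = −r sin θ − h·r cos θ/√(L² − h²) (θ in radians; h = -54.183766) = 68.579400

x = 106.2508, dx/dθ = 68.5794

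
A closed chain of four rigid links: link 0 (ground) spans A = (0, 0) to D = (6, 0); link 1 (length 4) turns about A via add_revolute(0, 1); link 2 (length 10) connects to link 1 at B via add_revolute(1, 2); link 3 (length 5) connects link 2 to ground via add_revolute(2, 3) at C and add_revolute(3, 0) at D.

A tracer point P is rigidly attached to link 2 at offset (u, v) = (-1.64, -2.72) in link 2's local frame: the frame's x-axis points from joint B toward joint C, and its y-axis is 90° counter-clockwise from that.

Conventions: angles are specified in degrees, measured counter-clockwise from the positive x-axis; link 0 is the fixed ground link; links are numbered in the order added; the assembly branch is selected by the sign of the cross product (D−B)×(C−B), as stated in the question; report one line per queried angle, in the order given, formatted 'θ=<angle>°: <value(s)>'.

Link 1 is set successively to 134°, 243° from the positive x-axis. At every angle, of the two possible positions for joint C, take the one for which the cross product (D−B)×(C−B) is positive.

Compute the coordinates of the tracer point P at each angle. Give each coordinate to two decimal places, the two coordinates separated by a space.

A=(0,0), D=(6.00,0)
θ=134°: B = A + 4.00·(cos134°, sin134°) = (-2.7786, 2.8774)
θ=134°: |BD| = 9.2382
θ=134°: circle(B,10.00) ∩ circle(D,5.00): a=8.6783, h=4.9686
θ=134°:   candidates: C₊=(7.0155,4.8958) cross=45.900; C₋=(3.9205,-4.5470) cross=-45.900
θ=134°:   branch + wants cross > 0 → take C=(7.0155,4.8958) (cross=45.900)
θ=134°: ex = (C−B)/|BC| = (0.9794,0.2018); ey = (-0.2018,0.9794)
θ=134°: P = B + -1.64·ex + -2.72·ey = (-3.8359,-0.1177)
θ=243°: B = A + 4.00·(cos243°, sin243°) = (-1.8160, -3.5640)
θ=243°: |BD| = 8.5902
θ=243°: circle(B,10.00) ∩ circle(D,5.00): a=8.6605, h=4.9995
θ=243°:   candidates: C₊=(3.9897,4.5781) cross=42.947; C₋=(8.1383,-4.5197) cross=-42.947
θ=243°:   branch + wants cross > 0 → take C=(3.9897,4.5781) (cross=42.947)
θ=243°: ex = (C−B)/|BC| = (0.5806,0.8142); ey = (-0.8142,0.5806)
θ=243°: P = B + -1.64·ex + -2.72·ey = (-0.5534,-6.4785)

θ=134°: -3.84 -0.12
θ=243°: -0.55 -6.48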